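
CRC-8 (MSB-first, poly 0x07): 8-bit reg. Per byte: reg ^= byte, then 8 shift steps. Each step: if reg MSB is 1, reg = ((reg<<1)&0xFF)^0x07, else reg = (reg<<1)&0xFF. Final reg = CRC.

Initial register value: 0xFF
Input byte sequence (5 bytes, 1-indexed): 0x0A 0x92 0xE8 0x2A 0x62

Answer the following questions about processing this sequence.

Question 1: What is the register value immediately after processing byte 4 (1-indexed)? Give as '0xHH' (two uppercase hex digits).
Answer: 0x0F

Derivation:
After byte 1 (0x0A): reg=0xC5
After byte 2 (0x92): reg=0xA2
After byte 3 (0xE8): reg=0xF1
After byte 4 (0x2A): reg=0x0F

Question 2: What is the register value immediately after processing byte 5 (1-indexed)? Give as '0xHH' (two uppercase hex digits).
After byte 1 (0x0A): reg=0xC5
After byte 2 (0x92): reg=0xA2
After byte 3 (0xE8): reg=0xF1
After byte 4 (0x2A): reg=0x0F
After byte 5 (0x62): reg=0x04

Answer: 0x04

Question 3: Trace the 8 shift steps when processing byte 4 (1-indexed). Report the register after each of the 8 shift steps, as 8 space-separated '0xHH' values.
After byte 1 (0x0A): reg=0xC5
After byte 2 (0x92): reg=0xA2
After byte 3 (0xE8): reg=0xF1
Register before byte 4: 0xF1
After XOR with byte 0x2A: 0xDB

Answer: 0xB1 0x65 0xCA 0x93 0x21 0x42 0x84 0x0F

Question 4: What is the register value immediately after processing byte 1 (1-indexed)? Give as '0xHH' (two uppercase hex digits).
After byte 1 (0x0A): reg=0xC5

Answer: 0xC5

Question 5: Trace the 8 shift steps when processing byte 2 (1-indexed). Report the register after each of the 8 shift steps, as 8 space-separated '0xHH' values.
Answer: 0xAE 0x5B 0xB6 0x6B 0xD6 0xAB 0x51 0xA2

Derivation:
After byte 1 (0x0A): reg=0xC5
Register before byte 2: 0xC5
After XOR with byte 0x92: 0x57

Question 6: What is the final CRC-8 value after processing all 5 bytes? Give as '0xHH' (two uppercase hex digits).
After byte 1 (0x0A): reg=0xC5
After byte 2 (0x92): reg=0xA2
After byte 3 (0xE8): reg=0xF1
After byte 4 (0x2A): reg=0x0F
After byte 5 (0x62): reg=0x04

Answer: 0x04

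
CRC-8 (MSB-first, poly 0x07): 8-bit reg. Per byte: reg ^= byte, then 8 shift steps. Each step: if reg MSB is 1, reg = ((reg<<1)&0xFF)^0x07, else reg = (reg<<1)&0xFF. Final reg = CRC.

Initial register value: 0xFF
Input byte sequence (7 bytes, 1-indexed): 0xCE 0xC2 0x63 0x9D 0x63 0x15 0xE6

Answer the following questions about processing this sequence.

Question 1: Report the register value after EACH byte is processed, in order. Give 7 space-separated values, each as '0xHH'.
0x97 0xAC 0x63 0xF4 0xEC 0xE1 0x15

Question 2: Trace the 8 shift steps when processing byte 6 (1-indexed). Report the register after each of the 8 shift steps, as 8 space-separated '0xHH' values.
Answer: 0xF5 0xED 0xDD 0xBD 0x7D 0xFA 0xF3 0xE1

Derivation:
After byte 1 (0xCE): reg=0x97
After byte 2 (0xC2): reg=0xAC
After byte 3 (0x63): reg=0x63
After byte 4 (0x9D): reg=0xF4
After byte 5 (0x63): reg=0xEC
Register before byte 6: 0xEC
After XOR with byte 0x15: 0xF9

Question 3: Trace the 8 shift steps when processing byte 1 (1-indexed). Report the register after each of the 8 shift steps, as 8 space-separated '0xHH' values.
Register before byte 1: 0xFF
After XOR with byte 0xCE: 0x31

Answer: 0x62 0xC4 0x8F 0x19 0x32 0x64 0xC8 0x97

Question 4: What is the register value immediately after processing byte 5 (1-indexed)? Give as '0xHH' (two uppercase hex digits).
Answer: 0xEC

Derivation:
After byte 1 (0xCE): reg=0x97
After byte 2 (0xC2): reg=0xAC
After byte 3 (0x63): reg=0x63
After byte 4 (0x9D): reg=0xF4
After byte 5 (0x63): reg=0xEC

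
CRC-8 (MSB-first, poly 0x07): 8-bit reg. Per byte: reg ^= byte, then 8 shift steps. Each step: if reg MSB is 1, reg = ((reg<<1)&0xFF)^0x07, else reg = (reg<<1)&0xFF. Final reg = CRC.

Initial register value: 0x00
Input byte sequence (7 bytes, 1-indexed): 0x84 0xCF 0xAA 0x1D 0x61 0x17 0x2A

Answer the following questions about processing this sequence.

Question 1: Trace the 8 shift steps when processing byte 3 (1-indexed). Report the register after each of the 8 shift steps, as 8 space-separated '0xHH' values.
After byte 1 (0x84): reg=0x95
After byte 2 (0xCF): reg=0x81
Register before byte 3: 0x81
After XOR with byte 0xAA: 0x2B

Answer: 0x56 0xAC 0x5F 0xBE 0x7B 0xF6 0xEB 0xD1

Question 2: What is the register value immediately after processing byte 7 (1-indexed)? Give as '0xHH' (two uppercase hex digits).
Answer: 0x06

Derivation:
After byte 1 (0x84): reg=0x95
After byte 2 (0xCF): reg=0x81
After byte 3 (0xAA): reg=0xD1
After byte 4 (0x1D): reg=0x6A
After byte 5 (0x61): reg=0x31
After byte 6 (0x17): reg=0xF2
After byte 7 (0x2A): reg=0x06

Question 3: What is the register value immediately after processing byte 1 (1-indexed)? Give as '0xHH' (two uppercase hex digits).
Answer: 0x95

Derivation:
After byte 1 (0x84): reg=0x95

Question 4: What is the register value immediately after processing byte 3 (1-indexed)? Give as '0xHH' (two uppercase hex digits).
After byte 1 (0x84): reg=0x95
After byte 2 (0xCF): reg=0x81
After byte 3 (0xAA): reg=0xD1

Answer: 0xD1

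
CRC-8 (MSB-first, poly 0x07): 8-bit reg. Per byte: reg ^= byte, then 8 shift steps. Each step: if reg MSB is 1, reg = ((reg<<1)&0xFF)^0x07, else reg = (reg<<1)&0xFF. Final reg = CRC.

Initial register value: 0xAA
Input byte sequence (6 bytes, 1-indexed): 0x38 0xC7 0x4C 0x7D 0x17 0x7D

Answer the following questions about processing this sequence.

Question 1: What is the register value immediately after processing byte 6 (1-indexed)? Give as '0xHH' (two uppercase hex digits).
Answer: 0x9B

Derivation:
After byte 1 (0x38): reg=0xF7
After byte 2 (0xC7): reg=0x90
After byte 3 (0x4C): reg=0x1A
After byte 4 (0x7D): reg=0x32
After byte 5 (0x17): reg=0xFB
After byte 6 (0x7D): reg=0x9B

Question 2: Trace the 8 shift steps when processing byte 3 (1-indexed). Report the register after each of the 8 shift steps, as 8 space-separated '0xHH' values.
After byte 1 (0x38): reg=0xF7
After byte 2 (0xC7): reg=0x90
Register before byte 3: 0x90
After XOR with byte 0x4C: 0xDC

Answer: 0xBF 0x79 0xF2 0xE3 0xC1 0x85 0x0D 0x1A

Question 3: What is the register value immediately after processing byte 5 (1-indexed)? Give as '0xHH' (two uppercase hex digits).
Answer: 0xFB

Derivation:
After byte 1 (0x38): reg=0xF7
After byte 2 (0xC7): reg=0x90
After byte 3 (0x4C): reg=0x1A
After byte 4 (0x7D): reg=0x32
After byte 5 (0x17): reg=0xFB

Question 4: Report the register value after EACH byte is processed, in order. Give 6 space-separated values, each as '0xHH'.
0xF7 0x90 0x1A 0x32 0xFB 0x9B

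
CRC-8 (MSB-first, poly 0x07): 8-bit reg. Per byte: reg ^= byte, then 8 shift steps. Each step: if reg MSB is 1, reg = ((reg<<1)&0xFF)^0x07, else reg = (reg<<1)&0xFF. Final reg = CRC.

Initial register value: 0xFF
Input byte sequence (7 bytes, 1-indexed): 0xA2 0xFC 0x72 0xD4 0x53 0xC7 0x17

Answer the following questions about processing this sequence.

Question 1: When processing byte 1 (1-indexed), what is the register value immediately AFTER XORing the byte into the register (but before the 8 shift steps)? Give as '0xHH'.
Register before byte 1: 0xFF
Byte 1: 0xA2
0xFF XOR 0xA2 = 0x5D

Answer: 0x5D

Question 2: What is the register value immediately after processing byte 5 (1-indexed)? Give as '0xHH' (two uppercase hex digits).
Answer: 0x04

Derivation:
After byte 1 (0xA2): reg=0x94
After byte 2 (0xFC): reg=0x1F
After byte 3 (0x72): reg=0x04
After byte 4 (0xD4): reg=0x3E
After byte 5 (0x53): reg=0x04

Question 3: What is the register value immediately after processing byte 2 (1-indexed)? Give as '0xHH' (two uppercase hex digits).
After byte 1 (0xA2): reg=0x94
After byte 2 (0xFC): reg=0x1F

Answer: 0x1F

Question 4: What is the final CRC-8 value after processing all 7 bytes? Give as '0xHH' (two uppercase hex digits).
After byte 1 (0xA2): reg=0x94
After byte 2 (0xFC): reg=0x1F
After byte 3 (0x72): reg=0x04
After byte 4 (0xD4): reg=0x3E
After byte 5 (0x53): reg=0x04
After byte 6 (0xC7): reg=0x47
After byte 7 (0x17): reg=0xB7

Answer: 0xB7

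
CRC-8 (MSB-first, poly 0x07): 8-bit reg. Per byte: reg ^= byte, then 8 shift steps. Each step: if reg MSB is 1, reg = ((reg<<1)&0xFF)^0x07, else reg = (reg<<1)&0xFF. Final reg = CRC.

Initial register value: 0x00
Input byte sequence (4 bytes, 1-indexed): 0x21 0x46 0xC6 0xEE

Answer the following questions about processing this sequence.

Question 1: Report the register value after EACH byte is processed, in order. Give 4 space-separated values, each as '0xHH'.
0xE7 0x6E 0x51 0x34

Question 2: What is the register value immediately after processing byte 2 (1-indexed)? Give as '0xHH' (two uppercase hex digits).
Answer: 0x6E

Derivation:
After byte 1 (0x21): reg=0xE7
After byte 2 (0x46): reg=0x6E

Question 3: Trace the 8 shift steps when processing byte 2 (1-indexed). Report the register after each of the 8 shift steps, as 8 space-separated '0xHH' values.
After byte 1 (0x21): reg=0xE7
Register before byte 2: 0xE7
After XOR with byte 0x46: 0xA1

Answer: 0x45 0x8A 0x13 0x26 0x4C 0x98 0x37 0x6E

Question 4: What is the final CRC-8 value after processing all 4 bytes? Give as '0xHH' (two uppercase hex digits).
Answer: 0x34

Derivation:
After byte 1 (0x21): reg=0xE7
After byte 2 (0x46): reg=0x6E
After byte 3 (0xC6): reg=0x51
After byte 4 (0xEE): reg=0x34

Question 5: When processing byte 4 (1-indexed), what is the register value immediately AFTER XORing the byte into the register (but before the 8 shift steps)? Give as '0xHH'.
Answer: 0xBF

Derivation:
Register before byte 4: 0x51
Byte 4: 0xEE
0x51 XOR 0xEE = 0xBF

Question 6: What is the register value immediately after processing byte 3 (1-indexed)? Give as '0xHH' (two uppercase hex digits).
After byte 1 (0x21): reg=0xE7
After byte 2 (0x46): reg=0x6E
After byte 3 (0xC6): reg=0x51

Answer: 0x51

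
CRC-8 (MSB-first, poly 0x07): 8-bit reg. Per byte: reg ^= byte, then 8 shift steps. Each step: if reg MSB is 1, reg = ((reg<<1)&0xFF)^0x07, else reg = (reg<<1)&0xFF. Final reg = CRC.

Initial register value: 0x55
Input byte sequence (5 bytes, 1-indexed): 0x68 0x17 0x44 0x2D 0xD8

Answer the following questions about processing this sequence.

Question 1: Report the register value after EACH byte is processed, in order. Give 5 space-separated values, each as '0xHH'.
0xB3 0x75 0x97 0x2F 0xCB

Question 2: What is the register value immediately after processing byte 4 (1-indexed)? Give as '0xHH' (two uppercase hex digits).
After byte 1 (0x68): reg=0xB3
After byte 2 (0x17): reg=0x75
After byte 3 (0x44): reg=0x97
After byte 4 (0x2D): reg=0x2F

Answer: 0x2F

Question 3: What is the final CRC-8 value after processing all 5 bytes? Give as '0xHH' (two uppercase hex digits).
After byte 1 (0x68): reg=0xB3
After byte 2 (0x17): reg=0x75
After byte 3 (0x44): reg=0x97
After byte 4 (0x2D): reg=0x2F
After byte 5 (0xD8): reg=0xCB

Answer: 0xCB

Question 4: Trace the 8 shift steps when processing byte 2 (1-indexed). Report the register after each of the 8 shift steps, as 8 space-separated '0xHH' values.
Answer: 0x4F 0x9E 0x3B 0x76 0xEC 0xDF 0xB9 0x75

Derivation:
After byte 1 (0x68): reg=0xB3
Register before byte 2: 0xB3
After XOR with byte 0x17: 0xA4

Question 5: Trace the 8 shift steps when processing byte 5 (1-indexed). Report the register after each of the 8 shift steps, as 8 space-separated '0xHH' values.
Answer: 0xE9 0xD5 0xAD 0x5D 0xBA 0x73 0xE6 0xCB

Derivation:
After byte 1 (0x68): reg=0xB3
After byte 2 (0x17): reg=0x75
After byte 3 (0x44): reg=0x97
After byte 4 (0x2D): reg=0x2F
Register before byte 5: 0x2F
After XOR with byte 0xD8: 0xF7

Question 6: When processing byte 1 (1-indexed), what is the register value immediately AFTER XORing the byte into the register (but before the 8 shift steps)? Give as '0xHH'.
Answer: 0x3D

Derivation:
Register before byte 1: 0x55
Byte 1: 0x68
0x55 XOR 0x68 = 0x3D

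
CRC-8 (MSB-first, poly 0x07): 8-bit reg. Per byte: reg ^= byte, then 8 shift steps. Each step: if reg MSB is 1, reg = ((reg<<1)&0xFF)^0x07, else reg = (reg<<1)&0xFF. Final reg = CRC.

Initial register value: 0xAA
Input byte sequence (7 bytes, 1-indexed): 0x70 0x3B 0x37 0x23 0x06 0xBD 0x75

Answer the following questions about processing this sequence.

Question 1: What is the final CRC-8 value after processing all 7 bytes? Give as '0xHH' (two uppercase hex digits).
Answer: 0xC2

Derivation:
After byte 1 (0x70): reg=0x08
After byte 2 (0x3B): reg=0x99
After byte 3 (0x37): reg=0x43
After byte 4 (0x23): reg=0x27
After byte 5 (0x06): reg=0xE7
After byte 6 (0xBD): reg=0x81
After byte 7 (0x75): reg=0xC2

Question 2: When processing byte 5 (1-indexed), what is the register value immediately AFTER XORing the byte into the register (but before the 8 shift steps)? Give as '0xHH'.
Register before byte 5: 0x27
Byte 5: 0x06
0x27 XOR 0x06 = 0x21

Answer: 0x21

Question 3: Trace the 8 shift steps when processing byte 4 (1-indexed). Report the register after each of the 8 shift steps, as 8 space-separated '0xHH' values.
Answer: 0xC0 0x87 0x09 0x12 0x24 0x48 0x90 0x27

Derivation:
After byte 1 (0x70): reg=0x08
After byte 2 (0x3B): reg=0x99
After byte 3 (0x37): reg=0x43
Register before byte 4: 0x43
After XOR with byte 0x23: 0x60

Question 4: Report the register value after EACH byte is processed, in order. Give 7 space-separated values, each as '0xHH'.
0x08 0x99 0x43 0x27 0xE7 0x81 0xC2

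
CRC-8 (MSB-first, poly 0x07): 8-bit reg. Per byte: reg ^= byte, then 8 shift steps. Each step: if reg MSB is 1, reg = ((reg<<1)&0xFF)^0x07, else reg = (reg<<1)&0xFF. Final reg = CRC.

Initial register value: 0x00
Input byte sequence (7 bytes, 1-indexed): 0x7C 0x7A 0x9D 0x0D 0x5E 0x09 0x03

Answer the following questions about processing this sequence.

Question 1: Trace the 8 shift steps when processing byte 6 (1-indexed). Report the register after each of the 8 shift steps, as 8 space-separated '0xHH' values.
After byte 1 (0x7C): reg=0x73
After byte 2 (0x7A): reg=0x3F
After byte 3 (0x9D): reg=0x67
After byte 4 (0x0D): reg=0x11
After byte 5 (0x5E): reg=0xEA
Register before byte 6: 0xEA
After XOR with byte 0x09: 0xE3

Answer: 0xC1 0x85 0x0D 0x1A 0x34 0x68 0xD0 0xA7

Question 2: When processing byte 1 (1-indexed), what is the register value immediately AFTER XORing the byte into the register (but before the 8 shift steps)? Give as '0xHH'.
Answer: 0x7C

Derivation:
Register before byte 1: 0x00
Byte 1: 0x7C
0x00 XOR 0x7C = 0x7C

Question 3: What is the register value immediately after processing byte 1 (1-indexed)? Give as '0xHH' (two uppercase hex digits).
After byte 1 (0x7C): reg=0x73

Answer: 0x73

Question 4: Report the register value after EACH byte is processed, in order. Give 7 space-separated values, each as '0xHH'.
0x73 0x3F 0x67 0x11 0xEA 0xA7 0x75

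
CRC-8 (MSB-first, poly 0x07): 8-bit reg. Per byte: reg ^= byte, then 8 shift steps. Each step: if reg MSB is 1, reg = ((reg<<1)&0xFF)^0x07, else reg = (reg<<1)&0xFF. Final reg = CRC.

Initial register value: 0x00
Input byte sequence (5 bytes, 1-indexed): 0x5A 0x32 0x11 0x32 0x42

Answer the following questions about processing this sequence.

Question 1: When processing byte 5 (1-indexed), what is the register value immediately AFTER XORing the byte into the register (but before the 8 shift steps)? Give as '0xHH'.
Register before byte 5: 0x8B
Byte 5: 0x42
0x8B XOR 0x42 = 0xC9

Answer: 0xC9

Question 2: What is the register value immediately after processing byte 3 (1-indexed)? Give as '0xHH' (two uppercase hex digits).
After byte 1 (0x5A): reg=0x81
After byte 2 (0x32): reg=0x10
After byte 3 (0x11): reg=0x07

Answer: 0x07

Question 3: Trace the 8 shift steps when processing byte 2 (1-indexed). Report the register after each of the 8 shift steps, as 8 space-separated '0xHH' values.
Answer: 0x61 0xC2 0x83 0x01 0x02 0x04 0x08 0x10

Derivation:
After byte 1 (0x5A): reg=0x81
Register before byte 2: 0x81
After XOR with byte 0x32: 0xB3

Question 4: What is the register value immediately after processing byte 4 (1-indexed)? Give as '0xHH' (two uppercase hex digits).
Answer: 0x8B

Derivation:
After byte 1 (0x5A): reg=0x81
After byte 2 (0x32): reg=0x10
After byte 3 (0x11): reg=0x07
After byte 4 (0x32): reg=0x8B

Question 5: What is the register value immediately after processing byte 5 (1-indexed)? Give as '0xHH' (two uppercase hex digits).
Answer: 0x71

Derivation:
After byte 1 (0x5A): reg=0x81
After byte 2 (0x32): reg=0x10
After byte 3 (0x11): reg=0x07
After byte 4 (0x32): reg=0x8B
After byte 5 (0x42): reg=0x71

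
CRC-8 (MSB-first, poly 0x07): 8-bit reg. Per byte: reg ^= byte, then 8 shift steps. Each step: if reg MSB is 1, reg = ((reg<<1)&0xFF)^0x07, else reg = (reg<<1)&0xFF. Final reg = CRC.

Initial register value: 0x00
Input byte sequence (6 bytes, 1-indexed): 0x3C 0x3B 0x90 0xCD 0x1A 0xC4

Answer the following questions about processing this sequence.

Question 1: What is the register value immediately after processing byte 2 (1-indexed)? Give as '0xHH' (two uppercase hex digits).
Answer: 0xA4

Derivation:
After byte 1 (0x3C): reg=0xB4
After byte 2 (0x3B): reg=0xA4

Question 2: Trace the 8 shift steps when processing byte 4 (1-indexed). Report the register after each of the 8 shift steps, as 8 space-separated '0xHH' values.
Answer: 0x82 0x03 0x06 0x0C 0x18 0x30 0x60 0xC0

Derivation:
After byte 1 (0x3C): reg=0xB4
After byte 2 (0x3B): reg=0xA4
After byte 3 (0x90): reg=0x8C
Register before byte 4: 0x8C
After XOR with byte 0xCD: 0x41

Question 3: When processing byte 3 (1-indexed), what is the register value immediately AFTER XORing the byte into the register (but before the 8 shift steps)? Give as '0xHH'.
Answer: 0x34

Derivation:
Register before byte 3: 0xA4
Byte 3: 0x90
0xA4 XOR 0x90 = 0x34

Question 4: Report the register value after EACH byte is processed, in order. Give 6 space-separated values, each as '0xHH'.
0xB4 0xA4 0x8C 0xC0 0x08 0x6A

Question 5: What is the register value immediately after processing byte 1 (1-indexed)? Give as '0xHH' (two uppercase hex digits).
Answer: 0xB4

Derivation:
After byte 1 (0x3C): reg=0xB4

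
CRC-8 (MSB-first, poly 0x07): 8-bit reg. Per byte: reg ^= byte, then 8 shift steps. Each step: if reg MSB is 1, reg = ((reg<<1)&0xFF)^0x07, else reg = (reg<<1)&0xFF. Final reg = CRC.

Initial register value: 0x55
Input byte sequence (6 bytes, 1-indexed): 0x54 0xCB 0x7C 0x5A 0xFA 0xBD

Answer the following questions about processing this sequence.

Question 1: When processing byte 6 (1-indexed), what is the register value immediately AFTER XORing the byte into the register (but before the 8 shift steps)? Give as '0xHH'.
Register before byte 6: 0xB9
Byte 6: 0xBD
0xB9 XOR 0xBD = 0x04

Answer: 0x04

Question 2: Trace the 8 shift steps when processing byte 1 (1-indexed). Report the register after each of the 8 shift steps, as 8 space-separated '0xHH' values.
Answer: 0x02 0x04 0x08 0x10 0x20 0x40 0x80 0x07

Derivation:
Register before byte 1: 0x55
After XOR with byte 0x54: 0x01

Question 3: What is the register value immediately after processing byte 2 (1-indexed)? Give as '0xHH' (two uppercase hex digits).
After byte 1 (0x54): reg=0x07
After byte 2 (0xCB): reg=0x6A

Answer: 0x6A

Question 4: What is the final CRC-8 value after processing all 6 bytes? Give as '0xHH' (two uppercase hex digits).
After byte 1 (0x54): reg=0x07
After byte 2 (0xCB): reg=0x6A
After byte 3 (0x7C): reg=0x62
After byte 4 (0x5A): reg=0xA8
After byte 5 (0xFA): reg=0xB9
After byte 6 (0xBD): reg=0x1C

Answer: 0x1C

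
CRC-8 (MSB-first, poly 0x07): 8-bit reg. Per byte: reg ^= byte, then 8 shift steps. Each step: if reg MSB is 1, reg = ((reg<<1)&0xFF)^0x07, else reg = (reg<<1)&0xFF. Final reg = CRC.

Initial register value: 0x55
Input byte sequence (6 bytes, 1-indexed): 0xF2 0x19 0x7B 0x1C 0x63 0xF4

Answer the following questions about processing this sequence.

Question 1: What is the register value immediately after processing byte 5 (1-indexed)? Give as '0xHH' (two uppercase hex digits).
Answer: 0x15

Derivation:
After byte 1 (0xF2): reg=0x7C
After byte 2 (0x19): reg=0x3C
After byte 3 (0x7B): reg=0xD2
After byte 4 (0x1C): reg=0x64
After byte 5 (0x63): reg=0x15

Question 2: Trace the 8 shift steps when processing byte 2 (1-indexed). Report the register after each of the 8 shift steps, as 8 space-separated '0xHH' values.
After byte 1 (0xF2): reg=0x7C
Register before byte 2: 0x7C
After XOR with byte 0x19: 0x65

Answer: 0xCA 0x93 0x21 0x42 0x84 0x0F 0x1E 0x3C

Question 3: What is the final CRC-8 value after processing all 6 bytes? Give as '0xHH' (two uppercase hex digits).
Answer: 0xA9

Derivation:
After byte 1 (0xF2): reg=0x7C
After byte 2 (0x19): reg=0x3C
After byte 3 (0x7B): reg=0xD2
After byte 4 (0x1C): reg=0x64
After byte 5 (0x63): reg=0x15
After byte 6 (0xF4): reg=0xA9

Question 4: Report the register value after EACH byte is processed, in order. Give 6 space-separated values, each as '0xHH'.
0x7C 0x3C 0xD2 0x64 0x15 0xA9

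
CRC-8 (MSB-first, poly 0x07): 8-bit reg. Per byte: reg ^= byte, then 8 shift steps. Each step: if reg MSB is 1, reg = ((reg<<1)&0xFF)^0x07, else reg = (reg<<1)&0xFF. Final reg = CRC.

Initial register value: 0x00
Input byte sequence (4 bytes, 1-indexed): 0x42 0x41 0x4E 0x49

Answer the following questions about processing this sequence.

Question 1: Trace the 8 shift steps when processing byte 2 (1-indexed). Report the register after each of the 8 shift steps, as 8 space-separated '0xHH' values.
After byte 1 (0x42): reg=0xC9
Register before byte 2: 0xC9
After XOR with byte 0x41: 0x88

Answer: 0x17 0x2E 0x5C 0xB8 0x77 0xEE 0xDB 0xB1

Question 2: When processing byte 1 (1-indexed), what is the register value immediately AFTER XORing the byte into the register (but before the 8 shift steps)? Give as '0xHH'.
Register before byte 1: 0x00
Byte 1: 0x42
0x00 XOR 0x42 = 0x42

Answer: 0x42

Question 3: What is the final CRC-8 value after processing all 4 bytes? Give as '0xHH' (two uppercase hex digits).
After byte 1 (0x42): reg=0xC9
After byte 2 (0x41): reg=0xB1
After byte 3 (0x4E): reg=0xF3
After byte 4 (0x49): reg=0x2F

Answer: 0x2F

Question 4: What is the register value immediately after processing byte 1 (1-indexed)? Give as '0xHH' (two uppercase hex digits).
After byte 1 (0x42): reg=0xC9

Answer: 0xC9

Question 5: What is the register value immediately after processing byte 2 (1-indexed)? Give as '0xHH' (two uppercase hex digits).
Answer: 0xB1

Derivation:
After byte 1 (0x42): reg=0xC9
After byte 2 (0x41): reg=0xB1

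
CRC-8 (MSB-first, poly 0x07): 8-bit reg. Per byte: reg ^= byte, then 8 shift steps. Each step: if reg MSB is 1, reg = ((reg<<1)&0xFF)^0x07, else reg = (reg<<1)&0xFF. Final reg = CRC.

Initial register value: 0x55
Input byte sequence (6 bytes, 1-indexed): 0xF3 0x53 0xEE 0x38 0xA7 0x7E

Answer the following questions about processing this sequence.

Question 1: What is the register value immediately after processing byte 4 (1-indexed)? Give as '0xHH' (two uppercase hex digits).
After byte 1 (0xF3): reg=0x7B
After byte 2 (0x53): reg=0xD8
After byte 3 (0xEE): reg=0x82
After byte 4 (0x38): reg=0x2F

Answer: 0x2F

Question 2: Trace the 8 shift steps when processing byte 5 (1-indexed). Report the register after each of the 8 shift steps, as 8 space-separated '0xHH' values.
After byte 1 (0xF3): reg=0x7B
After byte 2 (0x53): reg=0xD8
After byte 3 (0xEE): reg=0x82
After byte 4 (0x38): reg=0x2F
Register before byte 5: 0x2F
After XOR with byte 0xA7: 0x88

Answer: 0x17 0x2E 0x5C 0xB8 0x77 0xEE 0xDB 0xB1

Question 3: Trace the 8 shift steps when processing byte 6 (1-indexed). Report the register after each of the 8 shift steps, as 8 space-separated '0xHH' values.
Answer: 0x99 0x35 0x6A 0xD4 0xAF 0x59 0xB2 0x63

Derivation:
After byte 1 (0xF3): reg=0x7B
After byte 2 (0x53): reg=0xD8
After byte 3 (0xEE): reg=0x82
After byte 4 (0x38): reg=0x2F
After byte 5 (0xA7): reg=0xB1
Register before byte 6: 0xB1
After XOR with byte 0x7E: 0xCF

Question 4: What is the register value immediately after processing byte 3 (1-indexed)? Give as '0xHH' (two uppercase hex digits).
Answer: 0x82

Derivation:
After byte 1 (0xF3): reg=0x7B
After byte 2 (0x53): reg=0xD8
After byte 3 (0xEE): reg=0x82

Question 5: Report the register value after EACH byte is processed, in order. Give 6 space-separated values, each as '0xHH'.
0x7B 0xD8 0x82 0x2F 0xB1 0x63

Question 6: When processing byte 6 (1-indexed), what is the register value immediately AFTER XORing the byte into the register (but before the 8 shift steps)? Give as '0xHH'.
Answer: 0xCF

Derivation:
Register before byte 6: 0xB1
Byte 6: 0x7E
0xB1 XOR 0x7E = 0xCF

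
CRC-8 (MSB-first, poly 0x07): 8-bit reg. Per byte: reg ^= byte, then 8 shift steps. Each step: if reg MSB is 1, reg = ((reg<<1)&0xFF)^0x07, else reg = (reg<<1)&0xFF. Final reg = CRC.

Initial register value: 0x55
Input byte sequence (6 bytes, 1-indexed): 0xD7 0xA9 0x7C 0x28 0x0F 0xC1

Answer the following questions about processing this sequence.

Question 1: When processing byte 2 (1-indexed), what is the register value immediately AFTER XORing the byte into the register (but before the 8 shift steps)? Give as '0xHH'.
Answer: 0x2E

Derivation:
Register before byte 2: 0x87
Byte 2: 0xA9
0x87 XOR 0xA9 = 0x2E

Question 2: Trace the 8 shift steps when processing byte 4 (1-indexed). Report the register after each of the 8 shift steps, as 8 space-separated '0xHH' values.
Answer: 0x46 0x8C 0x1F 0x3E 0x7C 0xF8 0xF7 0xE9

Derivation:
After byte 1 (0xD7): reg=0x87
After byte 2 (0xA9): reg=0xCA
After byte 3 (0x7C): reg=0x0B
Register before byte 4: 0x0B
After XOR with byte 0x28: 0x23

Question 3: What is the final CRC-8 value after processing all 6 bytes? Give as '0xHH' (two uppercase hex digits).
Answer: 0x74

Derivation:
After byte 1 (0xD7): reg=0x87
After byte 2 (0xA9): reg=0xCA
After byte 3 (0x7C): reg=0x0B
After byte 4 (0x28): reg=0xE9
After byte 5 (0x0F): reg=0xBC
After byte 6 (0xC1): reg=0x74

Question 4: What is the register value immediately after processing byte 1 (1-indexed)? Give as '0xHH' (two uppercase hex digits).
After byte 1 (0xD7): reg=0x87

Answer: 0x87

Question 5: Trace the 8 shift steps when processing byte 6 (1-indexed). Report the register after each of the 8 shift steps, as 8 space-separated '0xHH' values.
Answer: 0xFA 0xF3 0xE1 0xC5 0x8D 0x1D 0x3A 0x74

Derivation:
After byte 1 (0xD7): reg=0x87
After byte 2 (0xA9): reg=0xCA
After byte 3 (0x7C): reg=0x0B
After byte 4 (0x28): reg=0xE9
After byte 5 (0x0F): reg=0xBC
Register before byte 6: 0xBC
After XOR with byte 0xC1: 0x7D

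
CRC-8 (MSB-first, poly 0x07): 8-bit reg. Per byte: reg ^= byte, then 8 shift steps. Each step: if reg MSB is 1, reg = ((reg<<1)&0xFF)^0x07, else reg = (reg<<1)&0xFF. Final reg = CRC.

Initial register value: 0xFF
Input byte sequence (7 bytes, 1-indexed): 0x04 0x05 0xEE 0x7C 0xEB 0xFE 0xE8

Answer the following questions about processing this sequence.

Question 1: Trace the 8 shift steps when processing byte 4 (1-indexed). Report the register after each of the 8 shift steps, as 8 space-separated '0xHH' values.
Answer: 0x72 0xE4 0xCF 0x99 0x35 0x6A 0xD4 0xAF

Derivation:
After byte 1 (0x04): reg=0xEF
After byte 2 (0x05): reg=0x98
After byte 3 (0xEE): reg=0x45
Register before byte 4: 0x45
After XOR with byte 0x7C: 0x39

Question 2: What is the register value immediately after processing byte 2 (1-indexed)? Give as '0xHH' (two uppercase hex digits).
After byte 1 (0x04): reg=0xEF
After byte 2 (0x05): reg=0x98

Answer: 0x98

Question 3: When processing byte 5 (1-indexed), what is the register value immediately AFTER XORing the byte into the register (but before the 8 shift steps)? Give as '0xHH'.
Answer: 0x44

Derivation:
Register before byte 5: 0xAF
Byte 5: 0xEB
0xAF XOR 0xEB = 0x44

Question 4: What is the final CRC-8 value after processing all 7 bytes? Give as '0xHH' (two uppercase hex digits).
After byte 1 (0x04): reg=0xEF
After byte 2 (0x05): reg=0x98
After byte 3 (0xEE): reg=0x45
After byte 4 (0x7C): reg=0xAF
After byte 5 (0xEB): reg=0xDB
After byte 6 (0xFE): reg=0xFB
After byte 7 (0xE8): reg=0x79

Answer: 0x79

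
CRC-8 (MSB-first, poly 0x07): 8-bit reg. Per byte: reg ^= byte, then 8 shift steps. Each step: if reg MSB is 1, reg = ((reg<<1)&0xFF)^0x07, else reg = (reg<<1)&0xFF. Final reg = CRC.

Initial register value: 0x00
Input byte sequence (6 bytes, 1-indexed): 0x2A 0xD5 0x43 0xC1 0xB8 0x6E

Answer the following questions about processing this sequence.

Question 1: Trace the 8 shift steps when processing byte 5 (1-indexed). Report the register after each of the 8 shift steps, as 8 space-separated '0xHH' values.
After byte 1 (0x2A): reg=0xD6
After byte 2 (0xD5): reg=0x09
After byte 3 (0x43): reg=0xF1
After byte 4 (0xC1): reg=0x90
Register before byte 5: 0x90
After XOR with byte 0xB8: 0x28

Answer: 0x50 0xA0 0x47 0x8E 0x1B 0x36 0x6C 0xD8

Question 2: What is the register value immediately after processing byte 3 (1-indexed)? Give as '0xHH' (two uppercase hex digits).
Answer: 0xF1

Derivation:
After byte 1 (0x2A): reg=0xD6
After byte 2 (0xD5): reg=0x09
After byte 3 (0x43): reg=0xF1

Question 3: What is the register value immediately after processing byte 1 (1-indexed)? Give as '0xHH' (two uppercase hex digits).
Answer: 0xD6

Derivation:
After byte 1 (0x2A): reg=0xD6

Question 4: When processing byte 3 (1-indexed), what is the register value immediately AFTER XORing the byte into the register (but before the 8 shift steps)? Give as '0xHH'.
Answer: 0x4A

Derivation:
Register before byte 3: 0x09
Byte 3: 0x43
0x09 XOR 0x43 = 0x4A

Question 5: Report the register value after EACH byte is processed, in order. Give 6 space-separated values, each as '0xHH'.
0xD6 0x09 0xF1 0x90 0xD8 0x0B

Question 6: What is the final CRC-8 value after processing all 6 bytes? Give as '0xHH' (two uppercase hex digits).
Answer: 0x0B

Derivation:
After byte 1 (0x2A): reg=0xD6
After byte 2 (0xD5): reg=0x09
After byte 3 (0x43): reg=0xF1
After byte 4 (0xC1): reg=0x90
After byte 5 (0xB8): reg=0xD8
After byte 6 (0x6E): reg=0x0B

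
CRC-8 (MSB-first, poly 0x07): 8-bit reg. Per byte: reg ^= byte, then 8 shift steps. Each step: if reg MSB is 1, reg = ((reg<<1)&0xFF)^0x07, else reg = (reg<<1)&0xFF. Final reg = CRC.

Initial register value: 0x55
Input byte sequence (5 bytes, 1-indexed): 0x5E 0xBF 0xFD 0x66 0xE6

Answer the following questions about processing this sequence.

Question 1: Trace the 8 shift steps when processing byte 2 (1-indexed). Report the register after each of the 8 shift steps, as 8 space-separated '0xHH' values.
After byte 1 (0x5E): reg=0x31
Register before byte 2: 0x31
After XOR with byte 0xBF: 0x8E

Answer: 0x1B 0x36 0x6C 0xD8 0xB7 0x69 0xD2 0xA3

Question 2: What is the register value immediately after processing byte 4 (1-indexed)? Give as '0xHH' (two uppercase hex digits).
After byte 1 (0x5E): reg=0x31
After byte 2 (0xBF): reg=0xA3
After byte 3 (0xFD): reg=0x9D
After byte 4 (0x66): reg=0xEF

Answer: 0xEF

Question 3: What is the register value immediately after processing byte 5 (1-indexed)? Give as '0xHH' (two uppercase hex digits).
After byte 1 (0x5E): reg=0x31
After byte 2 (0xBF): reg=0xA3
After byte 3 (0xFD): reg=0x9D
After byte 4 (0x66): reg=0xEF
After byte 5 (0xE6): reg=0x3F

Answer: 0x3F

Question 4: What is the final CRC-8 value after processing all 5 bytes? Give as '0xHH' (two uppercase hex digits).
After byte 1 (0x5E): reg=0x31
After byte 2 (0xBF): reg=0xA3
After byte 3 (0xFD): reg=0x9D
After byte 4 (0x66): reg=0xEF
After byte 5 (0xE6): reg=0x3F

Answer: 0x3F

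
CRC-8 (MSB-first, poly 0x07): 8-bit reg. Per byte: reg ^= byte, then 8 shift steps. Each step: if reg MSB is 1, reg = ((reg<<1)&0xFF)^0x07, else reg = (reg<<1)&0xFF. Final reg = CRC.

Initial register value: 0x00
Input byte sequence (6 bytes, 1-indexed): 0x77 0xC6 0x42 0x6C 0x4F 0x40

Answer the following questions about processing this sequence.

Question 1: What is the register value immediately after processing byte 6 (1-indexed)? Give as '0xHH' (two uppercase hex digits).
Answer: 0xCF

Derivation:
After byte 1 (0x77): reg=0x42
After byte 2 (0xC6): reg=0x95
After byte 3 (0x42): reg=0x2B
After byte 4 (0x6C): reg=0xD2
After byte 5 (0x4F): reg=0xDA
After byte 6 (0x40): reg=0xCF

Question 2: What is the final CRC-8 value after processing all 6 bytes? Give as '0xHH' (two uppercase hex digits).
After byte 1 (0x77): reg=0x42
After byte 2 (0xC6): reg=0x95
After byte 3 (0x42): reg=0x2B
After byte 4 (0x6C): reg=0xD2
After byte 5 (0x4F): reg=0xDA
After byte 6 (0x40): reg=0xCF

Answer: 0xCF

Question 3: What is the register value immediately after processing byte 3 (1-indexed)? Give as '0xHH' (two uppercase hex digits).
After byte 1 (0x77): reg=0x42
After byte 2 (0xC6): reg=0x95
After byte 3 (0x42): reg=0x2B

Answer: 0x2B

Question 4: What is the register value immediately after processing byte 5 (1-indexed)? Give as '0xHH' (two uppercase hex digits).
Answer: 0xDA

Derivation:
After byte 1 (0x77): reg=0x42
After byte 2 (0xC6): reg=0x95
After byte 3 (0x42): reg=0x2B
After byte 4 (0x6C): reg=0xD2
After byte 5 (0x4F): reg=0xDA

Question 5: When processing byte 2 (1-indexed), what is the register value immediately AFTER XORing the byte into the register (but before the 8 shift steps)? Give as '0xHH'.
Answer: 0x84

Derivation:
Register before byte 2: 0x42
Byte 2: 0xC6
0x42 XOR 0xC6 = 0x84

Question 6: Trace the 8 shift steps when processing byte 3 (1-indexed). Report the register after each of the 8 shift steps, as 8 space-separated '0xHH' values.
After byte 1 (0x77): reg=0x42
After byte 2 (0xC6): reg=0x95
Register before byte 3: 0x95
After XOR with byte 0x42: 0xD7

Answer: 0xA9 0x55 0xAA 0x53 0xA6 0x4B 0x96 0x2B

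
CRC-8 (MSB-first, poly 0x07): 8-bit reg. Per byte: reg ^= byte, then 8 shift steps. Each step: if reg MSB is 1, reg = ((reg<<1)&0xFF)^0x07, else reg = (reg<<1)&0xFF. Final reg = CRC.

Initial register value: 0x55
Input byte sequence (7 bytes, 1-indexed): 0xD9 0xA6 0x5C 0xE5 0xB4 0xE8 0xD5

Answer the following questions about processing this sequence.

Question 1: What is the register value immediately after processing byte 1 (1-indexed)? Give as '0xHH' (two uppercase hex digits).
Answer: 0xAD

Derivation:
After byte 1 (0xD9): reg=0xAD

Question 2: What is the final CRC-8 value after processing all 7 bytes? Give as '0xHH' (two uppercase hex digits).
After byte 1 (0xD9): reg=0xAD
After byte 2 (0xA6): reg=0x31
After byte 3 (0x5C): reg=0x04
After byte 4 (0xE5): reg=0xA9
After byte 5 (0xB4): reg=0x53
After byte 6 (0xE8): reg=0x28
After byte 7 (0xD5): reg=0xFD

Answer: 0xFD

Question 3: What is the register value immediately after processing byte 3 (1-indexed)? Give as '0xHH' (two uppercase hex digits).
Answer: 0x04

Derivation:
After byte 1 (0xD9): reg=0xAD
After byte 2 (0xA6): reg=0x31
After byte 3 (0x5C): reg=0x04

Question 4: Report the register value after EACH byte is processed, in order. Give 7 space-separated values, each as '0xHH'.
0xAD 0x31 0x04 0xA9 0x53 0x28 0xFD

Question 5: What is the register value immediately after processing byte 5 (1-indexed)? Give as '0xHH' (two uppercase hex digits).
After byte 1 (0xD9): reg=0xAD
After byte 2 (0xA6): reg=0x31
After byte 3 (0x5C): reg=0x04
After byte 4 (0xE5): reg=0xA9
After byte 5 (0xB4): reg=0x53

Answer: 0x53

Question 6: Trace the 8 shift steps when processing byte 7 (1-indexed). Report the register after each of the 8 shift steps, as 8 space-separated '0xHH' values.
After byte 1 (0xD9): reg=0xAD
After byte 2 (0xA6): reg=0x31
After byte 3 (0x5C): reg=0x04
After byte 4 (0xE5): reg=0xA9
After byte 5 (0xB4): reg=0x53
After byte 6 (0xE8): reg=0x28
Register before byte 7: 0x28
After XOR with byte 0xD5: 0xFD

Answer: 0xFD 0xFD 0xFD 0xFD 0xFD 0xFD 0xFD 0xFD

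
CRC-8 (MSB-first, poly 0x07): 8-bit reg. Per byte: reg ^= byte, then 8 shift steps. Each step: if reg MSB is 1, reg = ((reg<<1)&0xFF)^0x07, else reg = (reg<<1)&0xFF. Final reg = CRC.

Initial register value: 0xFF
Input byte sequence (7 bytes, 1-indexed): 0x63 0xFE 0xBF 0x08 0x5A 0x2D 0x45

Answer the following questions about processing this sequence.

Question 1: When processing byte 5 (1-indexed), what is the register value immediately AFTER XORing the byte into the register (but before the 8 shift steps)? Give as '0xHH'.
Answer: 0x10

Derivation:
Register before byte 5: 0x4A
Byte 5: 0x5A
0x4A XOR 0x5A = 0x10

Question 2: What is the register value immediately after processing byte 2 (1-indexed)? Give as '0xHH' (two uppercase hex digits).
Answer: 0xE9

Derivation:
After byte 1 (0x63): reg=0xDD
After byte 2 (0xFE): reg=0xE9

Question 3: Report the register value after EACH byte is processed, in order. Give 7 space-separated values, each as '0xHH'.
0xDD 0xE9 0xA5 0x4A 0x70 0x94 0x39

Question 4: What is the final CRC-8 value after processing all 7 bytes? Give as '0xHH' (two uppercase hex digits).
After byte 1 (0x63): reg=0xDD
After byte 2 (0xFE): reg=0xE9
After byte 3 (0xBF): reg=0xA5
After byte 4 (0x08): reg=0x4A
After byte 5 (0x5A): reg=0x70
After byte 6 (0x2D): reg=0x94
After byte 7 (0x45): reg=0x39

Answer: 0x39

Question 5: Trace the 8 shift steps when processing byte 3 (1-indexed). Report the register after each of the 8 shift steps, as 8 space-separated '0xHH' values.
After byte 1 (0x63): reg=0xDD
After byte 2 (0xFE): reg=0xE9
Register before byte 3: 0xE9
After XOR with byte 0xBF: 0x56

Answer: 0xAC 0x5F 0xBE 0x7B 0xF6 0xEB 0xD1 0xA5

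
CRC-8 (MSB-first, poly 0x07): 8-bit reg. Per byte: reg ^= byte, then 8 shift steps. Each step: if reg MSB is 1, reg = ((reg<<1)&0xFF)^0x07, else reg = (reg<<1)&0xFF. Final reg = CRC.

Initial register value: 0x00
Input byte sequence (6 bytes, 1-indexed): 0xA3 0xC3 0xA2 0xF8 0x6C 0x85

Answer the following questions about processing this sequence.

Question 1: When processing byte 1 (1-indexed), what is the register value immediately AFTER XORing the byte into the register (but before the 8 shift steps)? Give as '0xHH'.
Register before byte 1: 0x00
Byte 1: 0xA3
0x00 XOR 0xA3 = 0xA3

Answer: 0xA3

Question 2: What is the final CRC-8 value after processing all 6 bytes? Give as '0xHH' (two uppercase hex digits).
After byte 1 (0xA3): reg=0x60
After byte 2 (0xC3): reg=0x60
After byte 3 (0xA2): reg=0x40
After byte 4 (0xF8): reg=0x21
After byte 5 (0x6C): reg=0xE4
After byte 6 (0x85): reg=0x20

Answer: 0x20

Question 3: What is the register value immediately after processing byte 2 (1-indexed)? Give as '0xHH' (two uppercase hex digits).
Answer: 0x60

Derivation:
After byte 1 (0xA3): reg=0x60
After byte 2 (0xC3): reg=0x60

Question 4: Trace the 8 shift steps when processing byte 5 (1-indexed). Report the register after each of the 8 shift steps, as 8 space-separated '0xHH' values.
Answer: 0x9A 0x33 0x66 0xCC 0x9F 0x39 0x72 0xE4

Derivation:
After byte 1 (0xA3): reg=0x60
After byte 2 (0xC3): reg=0x60
After byte 3 (0xA2): reg=0x40
After byte 4 (0xF8): reg=0x21
Register before byte 5: 0x21
After XOR with byte 0x6C: 0x4D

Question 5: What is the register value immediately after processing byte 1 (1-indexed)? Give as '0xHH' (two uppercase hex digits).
Answer: 0x60

Derivation:
After byte 1 (0xA3): reg=0x60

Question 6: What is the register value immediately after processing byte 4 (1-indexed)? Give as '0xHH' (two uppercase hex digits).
After byte 1 (0xA3): reg=0x60
After byte 2 (0xC3): reg=0x60
After byte 3 (0xA2): reg=0x40
After byte 4 (0xF8): reg=0x21

Answer: 0x21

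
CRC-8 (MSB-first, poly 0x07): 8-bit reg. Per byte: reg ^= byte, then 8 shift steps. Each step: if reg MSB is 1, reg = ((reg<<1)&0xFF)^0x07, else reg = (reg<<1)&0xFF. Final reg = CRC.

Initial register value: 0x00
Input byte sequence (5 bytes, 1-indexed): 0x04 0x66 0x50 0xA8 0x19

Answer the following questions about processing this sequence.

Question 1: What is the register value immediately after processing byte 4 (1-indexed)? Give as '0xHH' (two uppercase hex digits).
Answer: 0xBD

Derivation:
After byte 1 (0x04): reg=0x1C
After byte 2 (0x66): reg=0x61
After byte 3 (0x50): reg=0x97
After byte 4 (0xA8): reg=0xBD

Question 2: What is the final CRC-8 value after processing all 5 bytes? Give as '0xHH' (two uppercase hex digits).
Answer: 0x75

Derivation:
After byte 1 (0x04): reg=0x1C
After byte 2 (0x66): reg=0x61
After byte 3 (0x50): reg=0x97
After byte 4 (0xA8): reg=0xBD
After byte 5 (0x19): reg=0x75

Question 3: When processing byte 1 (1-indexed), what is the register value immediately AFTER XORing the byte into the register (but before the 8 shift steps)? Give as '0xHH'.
Register before byte 1: 0x00
Byte 1: 0x04
0x00 XOR 0x04 = 0x04

Answer: 0x04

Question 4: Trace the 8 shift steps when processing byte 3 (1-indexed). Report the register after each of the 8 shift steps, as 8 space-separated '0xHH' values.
After byte 1 (0x04): reg=0x1C
After byte 2 (0x66): reg=0x61
Register before byte 3: 0x61
After XOR with byte 0x50: 0x31

Answer: 0x62 0xC4 0x8F 0x19 0x32 0x64 0xC8 0x97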